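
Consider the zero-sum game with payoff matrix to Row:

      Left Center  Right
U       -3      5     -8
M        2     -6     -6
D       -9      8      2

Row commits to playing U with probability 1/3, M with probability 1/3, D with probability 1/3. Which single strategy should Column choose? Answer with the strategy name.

Right

If Column plays Left, Row's expected payoff is (1/3)·(-3) + (1/3)·2 + (1/3)·(-9) = -10/3.
If Column plays Center, Row's expected payoff is (1/3)·5 + (1/3)·(-6) + (1/3)·8 = 7/3.
If Column plays Right, Row's expected payoff is (1/3)·(-8) + (1/3)·(-6) + (1/3)·2 = -4.
Column minimizes Row's payoff; the smallest is -4, so the best response is Right.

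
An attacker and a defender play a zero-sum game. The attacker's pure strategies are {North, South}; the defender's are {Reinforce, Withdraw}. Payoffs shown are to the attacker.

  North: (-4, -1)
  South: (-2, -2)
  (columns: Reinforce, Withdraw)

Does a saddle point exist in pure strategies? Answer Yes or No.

Yes

Row minima: North → -4, South → -2; maximin = -2.
Column maxima: Reinforce → -2, Withdraw → -1; minimax = -2.
maximin = minimax = -2, so a saddle point exists.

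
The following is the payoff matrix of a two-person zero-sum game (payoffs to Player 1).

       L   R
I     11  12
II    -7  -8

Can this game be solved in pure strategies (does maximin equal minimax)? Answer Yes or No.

Row minima: I → 11, II → -8; maximin = 11.
Column maxima: L → 11, R → 12; minimax = 11.
maximin = minimax = 11, so a saddle point exists.

Yes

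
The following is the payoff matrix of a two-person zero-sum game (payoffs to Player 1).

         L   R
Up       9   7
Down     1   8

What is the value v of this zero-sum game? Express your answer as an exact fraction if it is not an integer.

Row minima: Up → 7, Down → 1; maximin = 7.
Column maxima: L → 9, R → 8; minimax = 8.
7 ≠ 8, so there is no saddle point; optimal play is mixed.
Let Player 1 play Up with probability p. Expected payoff against L: 9p + 1(1−p) = 8p + 1; against R: 7p + 8(1−p) = −p + 8.
Setting these equal: 8p + 1 = −p + 8 ⇒ 9p = 7 ⇒ p = 7/9, and the value is (8)·(7/9) + 1 = 65/9.
For Player 2: with q = P(L), equating Up's and Down's payoffs gives 2q + 7 = −7q + 8 ⇒ q = 1/9.

65/9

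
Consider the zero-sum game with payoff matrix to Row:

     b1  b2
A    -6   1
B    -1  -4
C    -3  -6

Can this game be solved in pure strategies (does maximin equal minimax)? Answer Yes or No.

Row minima: A → -6, B → -4, C → -6; maximin = -4.
Column maxima: b1 → -1, b2 → 1; minimax = -1.
-4 ≠ -1, so no pure-strategy equilibrium exists.

No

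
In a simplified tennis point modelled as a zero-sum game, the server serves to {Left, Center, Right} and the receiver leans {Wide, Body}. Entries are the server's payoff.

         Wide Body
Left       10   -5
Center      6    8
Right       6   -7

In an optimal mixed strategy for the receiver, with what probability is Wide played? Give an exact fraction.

13/17

Row minima: Left → -5, Center → 6, Right → -7; maximin = 6.
Column maxima: Wide → 10, Body → 8; minimax = 8.
6 ≠ 8, so there is no saddle point; optimal play is mixed.
Right is strictly dominated by Left, so the server never plays it.
On the remaining 2×2 (Left, Center vs Wide, Body):
Let the server play Left with probability p. Expected payoff against Wide: 10p + 6(1−p) = 4p + 6; against Body: (-5)p + 8(1−p) = −13p + 8.
Setting these equal: 4p + 6 = −13p + 8 ⇒ 17p = 2 ⇒ p = 2/17, and the value is (4)·(2/17) + 6 = 110/17.
For the receiver: with q = P(Wide), equating Left's and Center's payoffs gives 15q − 5 = −2q + 8 ⇒ q = 13/17.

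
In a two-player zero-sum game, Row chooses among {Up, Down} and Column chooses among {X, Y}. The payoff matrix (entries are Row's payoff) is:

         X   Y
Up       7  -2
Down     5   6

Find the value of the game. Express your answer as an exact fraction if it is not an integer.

26/5

Row minima: Up → -2, Down → 5; maximin = 5.
Column maxima: X → 7, Y → 6; minimax = 6.
5 ≠ 6, so there is no saddle point; optimal play is mixed.
Let Row play Up with probability p. Expected payoff against X: 7p + 5(1−p) = 2p + 5; against Y: (-2)p + 6(1−p) = −8p + 6.
Setting these equal: 2p + 5 = −8p + 6 ⇒ 10p = 1 ⇒ p = 1/10, and the value is (2)·(1/10) + 5 = 26/5.
For Column: with q = P(X), equating Up's and Down's payoffs gives 9q − 2 = −q + 6 ⇒ q = 4/5.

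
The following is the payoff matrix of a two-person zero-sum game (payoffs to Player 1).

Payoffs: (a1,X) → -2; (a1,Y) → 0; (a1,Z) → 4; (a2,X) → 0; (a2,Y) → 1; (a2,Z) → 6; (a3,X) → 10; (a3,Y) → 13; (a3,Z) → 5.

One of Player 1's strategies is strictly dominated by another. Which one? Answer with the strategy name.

a2 gives a strictly higher payoff than a1 against every column: 0 > -2, 1 > 0, 6 > 4.
So a1 is strictly dominated and Player 1 never plays it.

a1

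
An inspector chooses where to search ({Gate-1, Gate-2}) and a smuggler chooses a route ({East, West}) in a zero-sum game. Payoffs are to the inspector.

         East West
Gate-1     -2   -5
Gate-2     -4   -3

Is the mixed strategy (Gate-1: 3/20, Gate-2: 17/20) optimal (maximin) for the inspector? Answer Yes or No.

No

Against East this mix gives (3/20)·(-2) + (17/20)·(-4) = -37/10.
Against West this mix gives (3/20)·(-5) + (17/20)·(-3) = -33/10.
The smuggler will play East, holding the inspector to -37/10. Shifting weight toward the row that does better against East would raise this floor (the equalizing mix achieves -7/2 against both East and West), so the proposed strategy is not optimal.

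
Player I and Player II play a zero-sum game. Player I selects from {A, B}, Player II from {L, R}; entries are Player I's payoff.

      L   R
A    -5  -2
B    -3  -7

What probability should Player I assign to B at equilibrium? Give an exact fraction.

Row minima: A → -5, B → -7; maximin = -5.
Column maxima: L → -3, R → -2; minimax = -3.
-5 ≠ -3, so there is no saddle point; optimal play is mixed.
Let Player I play A with probability p. Expected payoff against L: (-5)p + (-3)(1−p) = −2p − 3; against R: (-2)p + (-7)(1−p) = 5p − 7.
Setting these equal: −2p − 3 = 5p − 7 ⇒ −7p = -4 ⇒ p = 4/7, and the value is (-2)·(4/7) − 3 = -29/7.
For Player II: with q = P(L), equating A's and B's payoffs gives −3q − 2 = 4q − 7 ⇒ q = 5/7.

3/7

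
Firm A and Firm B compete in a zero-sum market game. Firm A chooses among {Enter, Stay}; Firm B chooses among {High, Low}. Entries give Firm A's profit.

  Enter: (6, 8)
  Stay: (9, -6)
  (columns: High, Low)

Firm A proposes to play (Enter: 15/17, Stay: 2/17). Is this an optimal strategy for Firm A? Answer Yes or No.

Yes

Against High this mix gives (15/17)·6 + (2/17)·9 = 108/17.
Against Low this mix gives (15/17)·8 + (2/17)·(-6) = 108/17.
All of Firm B's active replies (High, Low) yield 108/17, and no column does worse for Firm A. The mix makes Firm B indifferent and guarantees 108/17, so it is optimal.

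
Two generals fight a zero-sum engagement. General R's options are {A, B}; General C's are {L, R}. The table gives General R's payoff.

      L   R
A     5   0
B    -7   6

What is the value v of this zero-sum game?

5/3

Row minima: A → 0, B → -7; maximin = 0.
Column maxima: L → 5, R → 6; minimax = 5.
0 ≠ 5, so there is no saddle point; optimal play is mixed.
Let General R play A with probability p. Expected payoff against L: 5p + (-7)(1−p) = 12p − 7; against R: 0p + 6(1−p) = −6p + 6.
Setting these equal: 12p − 7 = −6p + 6 ⇒ 18p = 13 ⇒ p = 13/18, and the value is (12)·(13/18) − 7 = 5/3.
For General C: with q = P(L), equating A's and B's payoffs gives 5q = −13q + 6 ⇒ q = 1/3.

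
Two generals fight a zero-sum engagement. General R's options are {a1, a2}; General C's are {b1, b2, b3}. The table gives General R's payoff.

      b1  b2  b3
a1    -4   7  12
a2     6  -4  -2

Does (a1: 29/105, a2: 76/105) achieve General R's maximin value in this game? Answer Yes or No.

Against b1 this mix gives (29/105)·(-4) + (76/105)·6 = 68/21.
Against b2 this mix gives (29/105)·7 + (76/105)·(-4) = -101/105.
Against b3 this mix gives (29/105)·12 + (76/105)·(-2) = 28/15.
General C will play b2, holding General R to -101/105. Shifting weight toward the row that does better against b2 would raise this floor (the equalizing mix achieves 26/21 against both b2 and b1), so the proposed strategy is not optimal.

No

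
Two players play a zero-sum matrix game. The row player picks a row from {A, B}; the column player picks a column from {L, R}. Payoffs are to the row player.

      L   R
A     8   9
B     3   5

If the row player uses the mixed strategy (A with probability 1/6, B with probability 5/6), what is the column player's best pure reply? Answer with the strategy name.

If the column player plays L, the row player's expected payoff is (1/6)·8 + (5/6)·3 = 23/6.
If the column player plays R, the row player's expected payoff is (1/6)·9 + (5/6)·5 = 17/3.
The column player minimizes the row player's payoff; the smallest is 23/6, so the best response is L.

L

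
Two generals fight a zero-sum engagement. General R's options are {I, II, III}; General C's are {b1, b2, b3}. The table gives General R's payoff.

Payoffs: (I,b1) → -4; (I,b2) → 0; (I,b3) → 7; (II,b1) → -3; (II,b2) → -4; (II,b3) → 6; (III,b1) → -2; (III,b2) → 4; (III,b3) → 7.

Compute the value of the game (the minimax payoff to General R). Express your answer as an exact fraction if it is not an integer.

Row minima: I → -4, II → -4, III → -2; maximin = -2.
Column maxima: b1 → -2, b2 → 4, b3 → 7; minimax = -2.
Since maximin = minimax = -2, there is a saddle point and the value is -2.

-2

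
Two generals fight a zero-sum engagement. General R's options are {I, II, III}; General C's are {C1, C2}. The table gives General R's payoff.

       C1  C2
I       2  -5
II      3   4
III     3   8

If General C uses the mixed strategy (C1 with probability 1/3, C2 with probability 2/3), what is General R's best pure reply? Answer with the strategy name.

Expected payoff of I: (1/3)·2 + (2/3)·(-5) = -8/3.
Expected payoff of II: (1/3)·3 + (2/3)·4 = 11/3.
Expected payoff of III: (1/3)·3 + (2/3)·8 = 19/3.
The largest is 19/3, so General R's best response is III.

III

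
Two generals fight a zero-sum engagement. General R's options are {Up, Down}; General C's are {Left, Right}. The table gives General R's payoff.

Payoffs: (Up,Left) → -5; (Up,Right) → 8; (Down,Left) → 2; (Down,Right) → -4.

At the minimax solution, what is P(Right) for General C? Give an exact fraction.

7/19

Row minima: Up → -5, Down → -4; maximin = -4.
Column maxima: Left → 2, Right → 8; minimax = 2.
-4 ≠ 2, so there is no saddle point; optimal play is mixed.
Let General R play Up with probability p. Expected payoff against Left: (-5)p + 2(1−p) = −7p + 2; against Right: 8p + (-4)(1−p) = 12p − 4.
Setting these equal: −7p + 2 = 12p − 4 ⇒ −19p = -6 ⇒ p = 6/19, and the value is (-7)·(6/19) + 2 = -4/19.
For General C: with q = P(Left), equating Up's and Down's payoffs gives −13q + 8 = 6q − 4 ⇒ q = 12/19.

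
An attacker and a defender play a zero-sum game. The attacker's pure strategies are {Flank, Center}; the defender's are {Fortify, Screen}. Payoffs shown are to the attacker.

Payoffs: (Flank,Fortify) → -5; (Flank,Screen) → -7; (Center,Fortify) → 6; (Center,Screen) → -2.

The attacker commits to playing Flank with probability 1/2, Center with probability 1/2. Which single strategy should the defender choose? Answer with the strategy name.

If the defender plays Fortify, the attacker's expected payoff is (1/2)·(-5) + (1/2)·6 = 1/2.
If the defender plays Screen, the attacker's expected payoff is (1/2)·(-7) + (1/2)·(-2) = -9/2.
The defender minimizes the attacker's payoff; the smallest is -9/2, so the best response is Screen.

Screen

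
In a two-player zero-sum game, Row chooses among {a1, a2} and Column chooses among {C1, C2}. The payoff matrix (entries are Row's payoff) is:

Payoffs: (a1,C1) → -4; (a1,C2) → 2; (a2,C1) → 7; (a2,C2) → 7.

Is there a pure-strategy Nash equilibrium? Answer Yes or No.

Row minima: a1 → -4, a2 → 7; maximin = 7.
Column maxima: C1 → 7, C2 → 7; minimax = 7.
maximin = minimax = 7, so a saddle point exists.

Yes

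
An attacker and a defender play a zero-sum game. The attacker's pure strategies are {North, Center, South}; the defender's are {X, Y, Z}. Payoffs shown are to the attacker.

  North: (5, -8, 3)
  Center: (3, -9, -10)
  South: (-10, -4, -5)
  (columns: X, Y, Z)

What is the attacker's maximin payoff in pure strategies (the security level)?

Row minima: North → -8, Center → -10, South → -10.
The best of these is -8.

-8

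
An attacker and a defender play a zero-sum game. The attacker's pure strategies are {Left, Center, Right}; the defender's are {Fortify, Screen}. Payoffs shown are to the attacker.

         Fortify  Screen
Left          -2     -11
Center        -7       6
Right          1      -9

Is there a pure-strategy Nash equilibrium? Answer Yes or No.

Row minima: Left → -11, Center → -7, Right → -9; maximin = -7.
Column maxima: Fortify → 1, Screen → 6; minimax = 1.
-7 ≠ 1, so no pure-strategy equilibrium exists.

No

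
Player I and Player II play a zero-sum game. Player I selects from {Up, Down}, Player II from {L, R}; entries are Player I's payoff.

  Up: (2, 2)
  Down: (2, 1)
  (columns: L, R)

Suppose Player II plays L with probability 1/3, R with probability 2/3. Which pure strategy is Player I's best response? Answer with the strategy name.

Up

Expected payoff of Up: (1/3)·2 + (2/3)·2 = 2.
Expected payoff of Down: (1/3)·2 + (2/3)·1 = 4/3.
The largest is 2, so Player I's best response is Up.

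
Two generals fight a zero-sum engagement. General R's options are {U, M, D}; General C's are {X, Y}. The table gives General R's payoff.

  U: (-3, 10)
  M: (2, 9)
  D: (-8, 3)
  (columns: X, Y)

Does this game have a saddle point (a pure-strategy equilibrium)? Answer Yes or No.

Row minima: U → -3, M → 2, D → -8; maximin = 2.
Column maxima: X → 2, Y → 10; minimax = 2.
maximin = minimax = 2, so a saddle point exists.

Yes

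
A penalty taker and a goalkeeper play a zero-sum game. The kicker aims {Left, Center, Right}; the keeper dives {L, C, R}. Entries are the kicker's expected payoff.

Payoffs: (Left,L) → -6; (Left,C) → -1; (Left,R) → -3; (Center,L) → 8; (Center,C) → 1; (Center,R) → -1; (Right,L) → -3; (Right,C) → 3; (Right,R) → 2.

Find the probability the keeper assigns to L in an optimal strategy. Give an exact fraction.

3/14

Row minima: Left → -6, Center → -1, Right → -3; maximin = -1.
Column maxima: L → 8, C → 3, R → 2; minimax = 2.
-1 ≠ 2, so there is no saddle point; optimal play is mixed.
Left is strictly dominated by Center, so the kicker never plays it.
C is strictly dominated by R (it gives the kicker strictly more in every row), so the keeper never plays it.
On the remaining 2×2 (Center, Right vs L, R):
Let the kicker play Center with probability p. Expected payoff against L: 8p + (-3)(1−p) = 11p − 3; against R: (-1)p + 2(1−p) = −3p + 2.
Setting these equal: 11p − 3 = −3p + 2 ⇒ 14p = 5 ⇒ p = 5/14, and the value is (11)·(5/14) − 3 = 13/14.
For the keeper: with q = P(L), equating Center's and Right's payoffs gives 9q − 1 = −5q + 2 ⇒ q = 3/14.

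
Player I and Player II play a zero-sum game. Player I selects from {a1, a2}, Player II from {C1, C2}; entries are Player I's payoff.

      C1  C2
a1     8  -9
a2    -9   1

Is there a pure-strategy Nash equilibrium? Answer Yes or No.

Row minima: a1 → -9, a2 → -9; maximin = -9.
Column maxima: C1 → 8, C2 → 1; minimax = 1.
-9 ≠ 1, so no pure-strategy equilibrium exists.

No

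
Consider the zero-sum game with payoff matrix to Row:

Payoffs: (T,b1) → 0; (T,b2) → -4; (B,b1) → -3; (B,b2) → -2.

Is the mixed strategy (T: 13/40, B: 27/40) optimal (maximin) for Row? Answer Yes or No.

Against b1 this mix gives (13/40)·0 + (27/40)·(-3) = -81/40.
Against b2 this mix gives (13/40)·(-4) + (27/40)·(-2) = -53/20.
Column will play b2, holding Row to -53/20. Shifting weight toward the row that does better against b2 would raise this floor (the equalizing mix achieves -12/5 against both b2 and b1), so the proposed strategy is not optimal.

No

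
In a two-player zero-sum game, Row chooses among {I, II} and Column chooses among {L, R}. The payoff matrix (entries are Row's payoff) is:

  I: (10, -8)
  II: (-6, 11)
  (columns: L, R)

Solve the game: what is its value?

62/35

Row minima: I → -8, II → -6; maximin = -6.
Column maxima: L → 10, R → 11; minimax = 10.
-6 ≠ 10, so there is no saddle point; optimal play is mixed.
Let Row play I with probability p. Expected payoff against L: 10p + (-6)(1−p) = 16p − 6; against R: (-8)p + 11(1−p) = −19p + 11.
Setting these equal: 16p − 6 = −19p + 11 ⇒ 35p = 17 ⇒ p = 17/35, and the value is (16)·(17/35) − 6 = 62/35.
For Column: with q = P(L), equating I's and II's payoffs gives 18q − 8 = −17q + 11 ⇒ q = 19/35.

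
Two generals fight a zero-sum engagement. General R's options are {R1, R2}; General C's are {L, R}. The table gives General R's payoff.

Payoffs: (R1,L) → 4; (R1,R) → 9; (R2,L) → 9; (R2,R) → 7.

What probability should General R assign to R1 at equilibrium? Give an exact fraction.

2/7

Row minima: R1 → 4, R2 → 7; maximin = 7.
Column maxima: L → 9, R → 9; minimax = 9.
7 ≠ 9, so there is no saddle point; optimal play is mixed.
Let General R play R1 with probability p. Expected payoff against L: 4p + 9(1−p) = −5p + 9; against R: 9p + 7(1−p) = 2p + 7.
Setting these equal: −5p + 9 = 2p + 7 ⇒ −7p = -2 ⇒ p = 2/7, and the value is (-5)·(2/7) + 9 = 53/7.
For General C: with q = P(L), equating R1's and R2's payoffs gives −5q + 9 = 2q + 7 ⇒ q = 2/7.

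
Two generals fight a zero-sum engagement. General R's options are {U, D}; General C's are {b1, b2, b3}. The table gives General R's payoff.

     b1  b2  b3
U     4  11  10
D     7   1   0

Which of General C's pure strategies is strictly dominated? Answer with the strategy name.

b2

b3 holds General R's payoff strictly below b2 in every row: 10 < 11, 0 < 1.
So b2 is strictly dominated for General C.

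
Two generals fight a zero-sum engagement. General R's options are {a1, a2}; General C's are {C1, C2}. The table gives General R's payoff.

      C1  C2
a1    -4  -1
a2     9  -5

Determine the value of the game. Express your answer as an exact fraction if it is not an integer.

Row minima: a1 → -4, a2 → -5; maximin = -4.
Column maxima: C1 → 9, C2 → -1; minimax = -1.
-4 ≠ -1, so there is no saddle point; optimal play is mixed.
Let General R play a1 with probability p. Expected payoff against C1: (-4)p + 9(1−p) = −13p + 9; against C2: (-1)p + (-5)(1−p) = 4p − 5.
Setting these equal: −13p + 9 = 4p − 5 ⇒ −17p = -14 ⇒ p = 14/17, and the value is (-13)·(14/17) + 9 = -29/17.
For General C: with q = P(C1), equating a1's and a2's payoffs gives −3q − 1 = 14q − 5 ⇒ q = 4/17.

-29/17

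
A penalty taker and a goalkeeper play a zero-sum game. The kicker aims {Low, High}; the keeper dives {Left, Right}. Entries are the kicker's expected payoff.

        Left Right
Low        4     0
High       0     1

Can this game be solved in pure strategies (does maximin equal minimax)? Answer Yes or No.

No

Row minima: Low → 0, High → 0; maximin = 0.
Column maxima: Left → 4, Right → 1; minimax = 1.
0 ≠ 1, so no pure-strategy equilibrium exists.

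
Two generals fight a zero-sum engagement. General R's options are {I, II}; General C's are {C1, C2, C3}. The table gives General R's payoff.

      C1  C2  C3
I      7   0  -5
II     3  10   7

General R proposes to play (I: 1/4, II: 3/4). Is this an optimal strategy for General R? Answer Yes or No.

Against C1 this mix gives (1/4)·7 + (3/4)·3 = 4.
Against C2 this mix gives (1/4)·0 + (3/4)·10 = 15/2.
Against C3 this mix gives (1/4)·(-5) + (3/4)·7 = 4.
All of General C's active replies (C1, C3) yield 4, and no column does worse for General R. The mix makes General C indifferent and guarantees 4, so it is optimal.

Yes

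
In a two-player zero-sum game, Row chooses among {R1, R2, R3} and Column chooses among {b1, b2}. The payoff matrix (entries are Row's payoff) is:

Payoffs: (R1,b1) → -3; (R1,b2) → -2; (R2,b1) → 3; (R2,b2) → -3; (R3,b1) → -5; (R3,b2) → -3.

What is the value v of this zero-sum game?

-15/7

Row minima: R1 → -3, R2 → -3, R3 → -5; maximin = -3.
Column maxima: b1 → 3, b2 → -2; minimax = -2.
-3 ≠ -2, so there is no saddle point; optimal play is mixed.
R3 is strictly dominated by R1, so Row never plays it.
On the remaining 2×2 (R1, R2 vs b1, b2):
Let Row play R1 with probability p. Expected payoff against b1: (-3)p + 3(1−p) = −6p + 3; against b2: (-2)p + (-3)(1−p) = p − 3.
Setting these equal: −6p + 3 = p − 3 ⇒ −7p = -6 ⇒ p = 6/7, and the value is (-6)·(6/7) + 3 = -15/7.
For Column: with q = P(b1), equating R1's and R2's payoffs gives −q − 2 = 6q − 3 ⇒ q = 1/7.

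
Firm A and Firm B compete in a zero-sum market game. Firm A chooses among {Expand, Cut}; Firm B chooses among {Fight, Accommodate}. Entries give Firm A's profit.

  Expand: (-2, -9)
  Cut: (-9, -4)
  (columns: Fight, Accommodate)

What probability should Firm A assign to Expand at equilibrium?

5/12

Row minima: Expand → -9, Cut → -9; maximin = -9.
Column maxima: Fight → -2, Accommodate → -4; minimax = -4.
-9 ≠ -4, so there is no saddle point; optimal play is mixed.
Let Firm A play Expand with probability p. Expected payoff against Fight: (-2)p + (-9)(1−p) = 7p − 9; against Accommodate: (-9)p + (-4)(1−p) = −5p − 4.
Setting these equal: 7p − 9 = −5p − 4 ⇒ 12p = 5 ⇒ p = 5/12, and the value is (7)·(5/12) − 9 = -73/12.
For Firm B: with q = P(Fight), equating Expand's and Cut's payoffs gives 7q − 9 = −5q − 4 ⇒ q = 5/12.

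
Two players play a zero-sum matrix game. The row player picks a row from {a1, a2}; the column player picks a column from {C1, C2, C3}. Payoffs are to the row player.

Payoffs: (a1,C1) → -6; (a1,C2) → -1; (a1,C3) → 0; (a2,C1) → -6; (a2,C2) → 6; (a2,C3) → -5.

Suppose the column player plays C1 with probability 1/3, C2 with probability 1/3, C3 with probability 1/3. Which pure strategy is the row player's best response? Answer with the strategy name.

a2

Expected payoff of a1: (1/3)·(-6) + (1/3)·(-1) + (1/3)·0 = -7/3.
Expected payoff of a2: (1/3)·(-6) + (1/3)·6 + (1/3)·(-5) = -5/3.
The largest is -5/3, so the row player's best response is a2.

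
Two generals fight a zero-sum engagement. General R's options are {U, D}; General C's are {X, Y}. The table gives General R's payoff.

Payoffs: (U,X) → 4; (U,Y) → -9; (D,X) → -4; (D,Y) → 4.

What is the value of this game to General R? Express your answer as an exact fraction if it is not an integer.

-20/21

Row minima: U → -9, D → -4; maximin = -4.
Column maxima: X → 4, Y → 4; minimax = 4.
-4 ≠ 4, so there is no saddle point; optimal play is mixed.
Let General R play U with probability p. Expected payoff against X: 4p + (-4)(1−p) = 8p − 4; against Y: (-9)p + 4(1−p) = −13p + 4.
Setting these equal: 8p − 4 = −13p + 4 ⇒ 21p = 8 ⇒ p = 8/21, and the value is (8)·(8/21) − 4 = -20/21.
For General C: with q = P(X), equating U's and D's payoffs gives 13q − 9 = −8q + 4 ⇒ q = 13/21.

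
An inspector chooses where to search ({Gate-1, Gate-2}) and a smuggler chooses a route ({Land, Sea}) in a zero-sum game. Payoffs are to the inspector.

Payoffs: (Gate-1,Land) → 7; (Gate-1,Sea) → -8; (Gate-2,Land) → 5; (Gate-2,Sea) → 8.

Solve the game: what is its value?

16/3

Row minima: Gate-1 → -8, Gate-2 → 5; maximin = 5.
Column maxima: Land → 7, Sea → 8; minimax = 7.
5 ≠ 7, so there is no saddle point; optimal play is mixed.
Let the inspector play Gate-1 with probability p. Expected payoff against Land: 7p + 5(1−p) = 2p + 5; against Sea: (-8)p + 8(1−p) = −16p + 8.
Setting these equal: 2p + 5 = −16p + 8 ⇒ 18p = 3 ⇒ p = 1/6, and the value is (2)·(1/6) + 5 = 16/3.
For the smuggler: with q = P(Land), equating Gate-1's and Gate-2's payoffs gives 15q − 8 = −3q + 8 ⇒ q = 8/9.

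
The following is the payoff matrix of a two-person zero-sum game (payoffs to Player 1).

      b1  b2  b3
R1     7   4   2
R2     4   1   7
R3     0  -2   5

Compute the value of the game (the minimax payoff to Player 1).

13/4

Row minima: R1 → 2, R2 → 1, R3 → -2; maximin = 2.
Column maxima: b1 → 7, b2 → 4, b3 → 7; minimax = 4.
2 ≠ 4, so there is no saddle point; optimal play is mixed.
R3 is strictly dominated by R2, so Player 1 never plays it.
b1 is strictly dominated by b2 (it gives Player 1 strictly more in every row), so Player 2 never plays it.
On the remaining 2×2 (R1, R2 vs b2, b3):
Let Player 1 play R1 with probability p. Expected payoff against b2: 4p + 1(1−p) = 3p + 1; against b3: 2p + 7(1−p) = −5p + 7.
Setting these equal: 3p + 1 = −5p + 7 ⇒ 8p = 6 ⇒ p = 3/4, and the value is (3)·(3/4) + 1 = 13/4.
For Player 2: with q = P(b2), equating R1's and R2's payoffs gives 2q + 2 = −6q + 7 ⇒ q = 5/8.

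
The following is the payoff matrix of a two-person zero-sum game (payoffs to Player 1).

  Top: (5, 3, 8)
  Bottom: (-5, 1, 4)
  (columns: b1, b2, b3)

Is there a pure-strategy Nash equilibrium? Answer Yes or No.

Row minima: Top → 3, Bottom → -5; maximin = 3.
Column maxima: b1 → 5, b2 → 3, b3 → 8; minimax = 3.
maximin = minimax = 3, so a saddle point exists.

Yes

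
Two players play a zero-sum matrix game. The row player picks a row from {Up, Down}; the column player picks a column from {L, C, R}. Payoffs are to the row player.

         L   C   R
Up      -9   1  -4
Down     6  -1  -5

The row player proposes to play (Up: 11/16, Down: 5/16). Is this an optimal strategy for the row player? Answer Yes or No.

Against L this mix gives (11/16)·(-9) + (5/16)·6 = -69/16.
Against C this mix gives (11/16)·1 + (5/16)·(-1) = 3/8.
Against R this mix gives (11/16)·(-4) + (5/16)·(-5) = -69/16.
All of the column player's active replies (L, R) yield -69/16, and no column does worse for the row player. The mix makes the column player indifferent and guarantees -69/16, so it is optimal.

Yes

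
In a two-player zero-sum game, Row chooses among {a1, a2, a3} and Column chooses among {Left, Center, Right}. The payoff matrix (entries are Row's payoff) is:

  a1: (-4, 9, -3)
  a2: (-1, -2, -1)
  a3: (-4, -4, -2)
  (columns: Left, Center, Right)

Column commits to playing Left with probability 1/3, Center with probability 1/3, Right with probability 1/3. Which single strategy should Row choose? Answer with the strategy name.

Expected payoff of a1: (1/3)·(-4) + (1/3)·9 + (1/3)·(-3) = 2/3.
Expected payoff of a2: (1/3)·(-1) + (1/3)·(-2) + (1/3)·(-1) = -4/3.
Expected payoff of a3: (1/3)·(-4) + (1/3)·(-4) + (1/3)·(-2) = -10/3.
The largest is 2/3, so Row's best response is a1.

a1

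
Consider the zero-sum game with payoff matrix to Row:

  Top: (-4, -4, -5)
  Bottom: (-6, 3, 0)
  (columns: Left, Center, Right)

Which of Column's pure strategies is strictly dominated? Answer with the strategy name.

Center

Right holds Row's payoff strictly below Center in every row: -5 < -4, 0 < 3.
So Center is strictly dominated for Column.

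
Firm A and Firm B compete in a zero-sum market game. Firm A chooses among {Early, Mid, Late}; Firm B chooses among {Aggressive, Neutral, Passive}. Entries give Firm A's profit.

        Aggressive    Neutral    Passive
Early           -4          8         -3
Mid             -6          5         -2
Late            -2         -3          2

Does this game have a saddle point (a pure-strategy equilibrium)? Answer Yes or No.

No

Row minima: Early → -4, Mid → -6, Late → -3; maximin = -3.
Column maxima: Aggressive → -2, Neutral → 8, Passive → 2; minimax = -2.
-3 ≠ -2, so no pure-strategy equilibrium exists.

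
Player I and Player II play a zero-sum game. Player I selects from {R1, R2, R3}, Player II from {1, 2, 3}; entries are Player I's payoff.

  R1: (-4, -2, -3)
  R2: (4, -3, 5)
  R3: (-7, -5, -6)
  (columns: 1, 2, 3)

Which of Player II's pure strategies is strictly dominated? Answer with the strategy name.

3

1 holds Player I's payoff strictly below 3 in every row: -4 < -3, 4 < 5, -7 < -6.
So 3 is strictly dominated for Player II.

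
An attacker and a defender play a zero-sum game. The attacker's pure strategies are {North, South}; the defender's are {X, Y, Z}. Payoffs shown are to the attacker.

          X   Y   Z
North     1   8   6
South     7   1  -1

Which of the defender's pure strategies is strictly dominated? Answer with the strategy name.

Y

Z holds the attacker's payoff strictly below Y in every row: 6 < 8, -1 < 1.
So Y is strictly dominated for the defender.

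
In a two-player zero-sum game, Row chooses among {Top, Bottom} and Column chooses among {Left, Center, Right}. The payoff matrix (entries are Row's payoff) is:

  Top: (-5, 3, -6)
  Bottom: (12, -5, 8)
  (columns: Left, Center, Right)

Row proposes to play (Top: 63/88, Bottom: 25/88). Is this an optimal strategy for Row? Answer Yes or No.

No

Against Left this mix gives (63/88)·(-5) + (25/88)·12 = -15/88.
Against Center this mix gives (63/88)·3 + (25/88)·(-5) = 8/11.
Against Right this mix gives (63/88)·(-6) + (25/88)·8 = -89/44.
Column will play Right, holding Row to -89/44. Shifting weight toward the row that does better against Right would raise this floor (the equalizing mix achieves -3/11 against both Right and Center), so the proposed strategy is not optimal.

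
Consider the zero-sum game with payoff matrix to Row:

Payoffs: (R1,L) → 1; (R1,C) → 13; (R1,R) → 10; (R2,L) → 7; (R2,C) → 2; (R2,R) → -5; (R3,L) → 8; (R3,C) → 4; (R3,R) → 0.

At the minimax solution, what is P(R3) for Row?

Row minima: R1 → 1, R2 → -5, R3 → 0; maximin = 1.
Column maxima: L → 8, C → 13, R → 10; minimax = 8.
1 ≠ 8, so there is no saddle point; optimal play is mixed.
R2 is strictly dominated by R3, so Row never plays it.
C is strictly dominated by R (it gives Row strictly more in every row), so Column never plays it.
On the remaining 2×2 (R1, R3 vs L, R):
Let Row play R1 with probability p. Expected payoff against L: 1p + 8(1−p) = −7p + 8; against R: 10p + 0(1−p) = 10p.
Setting these equal: −7p + 8 = 10p ⇒ −17p = -8 ⇒ p = 8/17, and the value is (-7)·(8/17) + 8 = 80/17.
For Column: with q = P(L), equating R1's and R3's payoffs gives −9q + 10 = 8q ⇒ q = 10/17.

9/17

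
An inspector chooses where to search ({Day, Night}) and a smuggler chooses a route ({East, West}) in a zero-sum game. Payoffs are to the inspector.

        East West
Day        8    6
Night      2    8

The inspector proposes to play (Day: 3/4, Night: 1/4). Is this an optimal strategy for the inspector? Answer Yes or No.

Yes

Against East this mix gives (3/4)·8 + (1/4)·2 = 13/2.
Against West this mix gives (3/4)·6 + (1/4)·8 = 13/2.
All of the smuggler's active replies (East, West) yield 13/2, and no column does worse for the inspector. The mix makes the smuggler indifferent and guarantees 13/2, so it is optimal.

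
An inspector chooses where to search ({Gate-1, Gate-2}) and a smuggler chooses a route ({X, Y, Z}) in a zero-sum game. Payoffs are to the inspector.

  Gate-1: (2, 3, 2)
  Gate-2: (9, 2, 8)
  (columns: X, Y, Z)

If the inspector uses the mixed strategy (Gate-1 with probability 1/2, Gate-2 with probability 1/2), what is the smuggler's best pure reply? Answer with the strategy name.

If the smuggler plays X, the inspector's expected payoff is (1/2)·2 + (1/2)·9 = 11/2.
If the smuggler plays Y, the inspector's expected payoff is (1/2)·3 + (1/2)·2 = 5/2.
If the smuggler plays Z, the inspector's expected payoff is (1/2)·2 + (1/2)·8 = 5.
The smuggler minimizes the inspector's payoff; the smallest is 5/2, so the best response is Y.

Y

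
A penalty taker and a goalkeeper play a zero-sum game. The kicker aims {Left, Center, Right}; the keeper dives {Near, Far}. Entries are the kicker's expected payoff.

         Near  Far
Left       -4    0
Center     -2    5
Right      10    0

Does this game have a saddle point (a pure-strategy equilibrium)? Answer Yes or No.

No

Row minima: Left → -4, Center → -2, Right → 0; maximin = 0.
Column maxima: Near → 10, Far → 5; minimax = 5.
0 ≠ 5, so no pure-strategy equilibrium exists.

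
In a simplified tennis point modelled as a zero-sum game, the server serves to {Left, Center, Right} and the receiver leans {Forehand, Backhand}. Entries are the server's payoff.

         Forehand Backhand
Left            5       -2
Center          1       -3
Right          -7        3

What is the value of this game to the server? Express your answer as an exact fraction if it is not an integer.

Row minima: Left → -2, Center → -3, Right → -7; maximin = -2.
Column maxima: Forehand → 5, Backhand → 3; minimax = 3.
-2 ≠ 3, so there is no saddle point; optimal play is mixed.
Center is strictly dominated by Left, so the server never plays it.
On the remaining 2×2 (Left, Right vs Forehand, Backhand):
Let the server play Left with probability p. Expected payoff against Forehand: 5p + (-7)(1−p) = 12p − 7; against Backhand: (-2)p + 3(1−p) = −5p + 3.
Setting these equal: 12p − 7 = −5p + 3 ⇒ 17p = 10 ⇒ p = 10/17, and the value is (12)·(10/17) − 7 = 1/17.
For the receiver: with q = P(Forehand), equating Left's and Right's payoffs gives 7q − 2 = −10q + 3 ⇒ q = 5/17.

1/17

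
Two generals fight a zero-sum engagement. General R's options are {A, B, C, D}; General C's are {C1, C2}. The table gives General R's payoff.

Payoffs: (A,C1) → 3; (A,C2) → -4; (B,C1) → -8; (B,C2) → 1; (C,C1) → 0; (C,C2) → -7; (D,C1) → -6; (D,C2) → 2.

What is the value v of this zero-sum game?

-6/5

Row minima: A → -4, B → -8, C → -7, D → -6; maximin = -4.
Column maxima: C1 → 3, C2 → 2; minimax = 2.
-4 ≠ 2, so there is no saddle point; optimal play is mixed.
B is strictly dominated by D, so General R never plays it.
C is strictly dominated by A, so General R never plays it.
On the remaining 2×2 (A, D vs C1, C2):
Let General R play A with probability p. Expected payoff against C1: 3p + (-6)(1−p) = 9p − 6; against C2: (-4)p + 2(1−p) = −6p + 2.
Setting these equal: 9p − 6 = −6p + 2 ⇒ 15p = 8 ⇒ p = 8/15, and the value is (9)·(8/15) − 6 = -6/5.
For General C: with q = P(C1), equating A's and D's payoffs gives 7q − 4 = −8q + 2 ⇒ q = 2/5.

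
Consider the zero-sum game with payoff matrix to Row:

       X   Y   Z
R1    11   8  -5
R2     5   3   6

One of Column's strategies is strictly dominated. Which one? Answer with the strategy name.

Y holds Row's payoff strictly below X in every row: 8 < 11, 3 < 5.
So X is strictly dominated for Column.

X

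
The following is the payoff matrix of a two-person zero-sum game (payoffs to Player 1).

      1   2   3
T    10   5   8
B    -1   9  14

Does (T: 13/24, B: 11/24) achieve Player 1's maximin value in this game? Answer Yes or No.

Against 1 this mix gives (13/24)·10 + (11/24)·(-1) = 119/24.
Against 2 this mix gives (13/24)·5 + (11/24)·9 = 41/6.
Against 3 this mix gives (13/24)·8 + (11/24)·14 = 43/4.
Player 2 will play 1, holding Player 1 to 119/24. Shifting weight toward the row that does better against 1 would raise this floor (the equalizing mix achieves 19/3 against both 1 and 2), so the proposed strategy is not optimal.

No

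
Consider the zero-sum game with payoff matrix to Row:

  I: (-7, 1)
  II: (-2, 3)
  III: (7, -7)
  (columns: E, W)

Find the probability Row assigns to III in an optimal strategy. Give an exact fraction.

Row minima: I → -7, II → -2, III → -7; maximin = -2.
Column maxima: E → 7, W → 3; minimax = 3.
-2 ≠ 3, so there is no saddle point; optimal play is mixed.
I is strictly dominated by II, so Row never plays it.
On the remaining 2×2 (II, III vs E, W):
Let Row play II with probability p. Expected payoff against E: (-2)p + 7(1−p) = −9p + 7; against W: 3p + (-7)(1−p) = 10p − 7.
Setting these equal: −9p + 7 = 10p − 7 ⇒ −19p = -14 ⇒ p = 14/19, and the value is (-9)·(14/19) + 7 = 7/19.
For Column: with q = P(E), equating II's and III's payoffs gives −5q + 3 = 14q − 7 ⇒ q = 10/19.

5/19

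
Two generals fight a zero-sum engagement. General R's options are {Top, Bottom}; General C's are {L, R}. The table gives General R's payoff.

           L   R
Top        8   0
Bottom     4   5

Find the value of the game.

Row minima: Top → 0, Bottom → 4; maximin = 4.
Column maxima: L → 8, R → 5; minimax = 5.
4 ≠ 5, so there is no saddle point; optimal play is mixed.
Let General R play Top with probability p. Expected payoff against L: 8p + 4(1−p) = 4p + 4; against R: 0p + 5(1−p) = −5p + 5.
Setting these equal: 4p + 4 = −5p + 5 ⇒ 9p = 1 ⇒ p = 1/9, and the value is (4)·(1/9) + 4 = 40/9.
For General C: with q = P(L), equating Top's and Bottom's payoffs gives 8q = −q + 5 ⇒ q = 5/9.

40/9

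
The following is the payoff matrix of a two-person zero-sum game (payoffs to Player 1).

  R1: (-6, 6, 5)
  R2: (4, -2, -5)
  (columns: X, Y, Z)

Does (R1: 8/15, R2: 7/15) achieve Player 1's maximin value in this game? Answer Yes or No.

Against X this mix gives (8/15)·(-6) + (7/15)·4 = -4/3.
Against Y this mix gives (8/15)·6 + (7/15)·(-2) = 34/15.
Against Z this mix gives (8/15)·5 + (7/15)·(-5) = 1/3.
Player 2 will play X, holding Player 1 to -4/3. Shifting weight toward the row that does better against X would raise this floor (the equalizing mix achieves -1/2 against both X and Z), so the proposed strategy is not optimal.

No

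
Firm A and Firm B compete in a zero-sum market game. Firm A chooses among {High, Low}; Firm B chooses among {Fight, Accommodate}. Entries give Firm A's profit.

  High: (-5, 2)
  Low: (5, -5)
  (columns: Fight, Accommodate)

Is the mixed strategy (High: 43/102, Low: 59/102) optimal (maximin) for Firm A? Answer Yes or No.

Against Fight this mix gives (43/102)·(-5) + (59/102)·5 = 40/51.
Against Accommodate this mix gives (43/102)·2 + (59/102)·(-5) = -209/102.
Firm B will play Accommodate, holding Firm A to -209/102. Shifting weight toward the row that does better against Accommodate would raise this floor (the equalizing mix achieves -15/17 against both Accommodate and Fight), so the proposed strategy is not optimal.

No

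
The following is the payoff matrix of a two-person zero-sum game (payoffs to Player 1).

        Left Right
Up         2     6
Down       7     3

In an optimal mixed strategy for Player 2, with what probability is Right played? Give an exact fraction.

5/8

Row minima: Up → 2, Down → 3; maximin = 3.
Column maxima: Left → 7, Right → 6; minimax = 6.
3 ≠ 6, so there is no saddle point; optimal play is mixed.
Let Player 1 play Up with probability p. Expected payoff against Left: 2p + 7(1−p) = −5p + 7; against Right: 6p + 3(1−p) = 3p + 3.
Setting these equal: −5p + 7 = 3p + 3 ⇒ −8p = -4 ⇒ p = 1/2, and the value is (-5)·(1/2) + 7 = 9/2.
For Player 2: with q = P(Left), equating Up's and Down's payoffs gives −4q + 6 = 4q + 3 ⇒ q = 3/8.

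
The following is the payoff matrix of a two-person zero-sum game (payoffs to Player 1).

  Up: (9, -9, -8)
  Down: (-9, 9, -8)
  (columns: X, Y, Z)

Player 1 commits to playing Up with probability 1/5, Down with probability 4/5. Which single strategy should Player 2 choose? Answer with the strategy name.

Z

If Player 2 plays X, Player 1's expected payoff is (1/5)·9 + (4/5)·(-9) = -27/5.
If Player 2 plays Y, Player 1's expected payoff is (1/5)·(-9) + (4/5)·9 = 27/5.
If Player 2 plays Z, Player 1's expected payoff is (1/5)·(-8) + (4/5)·(-8) = -8.
Player 2 minimizes Player 1's payoff; the smallest is -8, so the best response is Z.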